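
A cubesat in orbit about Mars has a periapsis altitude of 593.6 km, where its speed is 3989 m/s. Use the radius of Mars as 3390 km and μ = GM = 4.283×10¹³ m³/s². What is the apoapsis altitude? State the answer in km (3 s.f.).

r_p = 3390 + 593.6 = 3983.6 km = 3.984×10⁶ m.
Specific energy ε = v²/2 − μ/r = -2.796×10⁶ J/kg, so a = −μ/(2ε) = 7.660×10⁶ m.
The apsides satisfy r_p + r_a = 2a, so the apoapsis radius is 2a − r_p = 1.134×10⁷ m = 11337 km.
Apoapsis altitude = 11337 − 3390 = 7947.3 km.

apoapsis altitude ≈ 7950 km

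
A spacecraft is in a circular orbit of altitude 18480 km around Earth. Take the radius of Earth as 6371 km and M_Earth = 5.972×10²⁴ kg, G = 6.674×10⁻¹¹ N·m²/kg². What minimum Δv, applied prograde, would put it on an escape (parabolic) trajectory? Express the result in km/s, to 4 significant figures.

μ = GM = 6.674×10⁻¹¹ × 5.972×10²⁴ = 3.986×10¹⁴ m³/s².
r = 6371 + 18480 = 24851 km = 2.4851×10⁷ m.
Circular speed v_c = √(μ/r) = 4005 m/s.
Escape speed v_esc = √(2μ/r) = √2 × v_c = 5664 m/s.
Δv = v_esc − v_c = 1659 m/s = 1.659 km/s.

Δv ≈ 1.659 km/s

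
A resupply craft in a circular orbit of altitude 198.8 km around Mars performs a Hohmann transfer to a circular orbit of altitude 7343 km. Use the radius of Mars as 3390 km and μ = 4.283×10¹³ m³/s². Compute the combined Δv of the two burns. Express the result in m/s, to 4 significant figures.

Δv_total ≈ 1358 m/s

r₁ = 3390 + 198.8 = 3588.8 km = 3.5888×10⁶ m.
r₂ = 3390 + 7343 = 10733 km = 1.0733×10⁷ m.
Transfer ellipse a_t = (r₁ + r₂)/2 = 7.161×10⁶ m.
At r₁: circular v_c1 = √(μ/r₁) = 3455 m/s; transfer-periapsis v_p = √[μ(2/r₁ − 1/a_t)] = 4229 m/s.
Δv₁ = v_p − v_c1 = 774.8 m/s.
At r₂: circular v_c2 = √(μ/r₂) = 1998 m/s; transfer-apoapsis v_a = √[μ(2/r₂ − 1/a_t)] = 1414 m/s.
Δv₂ = v_c2 − v_a = 583.4 m/s.
Total Δv = Δv₁ + Δv₂ = 1358 m/s.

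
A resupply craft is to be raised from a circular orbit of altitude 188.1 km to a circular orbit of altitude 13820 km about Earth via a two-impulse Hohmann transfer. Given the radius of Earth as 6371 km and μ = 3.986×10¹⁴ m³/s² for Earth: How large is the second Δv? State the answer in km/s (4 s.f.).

r₁ = 6371 + 188.1 = 6559.1 km = 6.5591×10⁶ m.
r₂ = 6371 + 13820 = 20191 km = 2.0191×10⁷ m.
Transfer ellipse a_t = (r₁ + r₂)/2 = 1.338×10⁷ m.
At r₁: circular v_c1 = √(μ/r₁) = 7796 m/s; transfer-perigee v_p = √[μ(2/r₁ − 1/a_t)] = 9578 m/s.
At r₂: circular v_c2 = √(μ/r₂) = 4443 m/s; transfer-apogee v_a = √[μ(2/r₂ − 1/a_t)] = 3111 m/s.
Δv₂ = v_c2 − v_a = 1332 m/s.
= 1.332 km/s.

Δv ≈ 1.332 km/s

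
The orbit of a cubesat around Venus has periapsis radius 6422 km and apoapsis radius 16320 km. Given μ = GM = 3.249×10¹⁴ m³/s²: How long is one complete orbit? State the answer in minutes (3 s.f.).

Semi-major axis a = (r_p + r_a)/2 = (6422.0 + 16320)/2 = 11371 km = 1.137×10⁷ m.
By Kepler's third law T = 2π√(a³/μ) = 2π × 2.127×10³ = 1.337×10⁴ s.
= 222.8 minutes.

T ≈ 223 minutes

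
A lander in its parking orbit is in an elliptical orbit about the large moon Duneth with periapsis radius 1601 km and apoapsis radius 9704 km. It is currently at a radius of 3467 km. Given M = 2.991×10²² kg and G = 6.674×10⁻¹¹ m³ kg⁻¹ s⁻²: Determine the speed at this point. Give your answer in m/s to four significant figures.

μ = GM = 6.674×10⁻¹¹ × 2.991×10²² = 1.996×10¹² m³/s².
Semi-major axis a = (r_p + r_a)/2 = 5652.5 km = 5.652×10⁶ m.
Vis-viva: v² = μ(2/r − 1/a) = 1.996×10¹² × (5.769×10⁻⁷ − 1.769×10⁻⁷) = 7.984×10⁵ m²/s².
v = 893.5 m/s.

v ≈ 893.5 m/s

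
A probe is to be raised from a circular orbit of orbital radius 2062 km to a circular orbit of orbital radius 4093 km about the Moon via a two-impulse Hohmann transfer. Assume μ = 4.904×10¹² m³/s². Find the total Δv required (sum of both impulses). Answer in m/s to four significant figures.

Δv_total ≈ 434.9 m/s

r₁ = 2062 km = 2.062×10⁶ m.
r₂ = 4093 km = 4.093×10⁶ m.
Transfer ellipse a_t = (r₁ + r₂)/2 = 3.078×10⁶ m.
At r₁: circular v_c1 = √(μ/r₁) = 1542 m/s; transfer-perilune v_p = √[μ(2/r₁ − 1/a_t)] = 1778 m/s.
Δv₁ = v_p − v_c1 = 236.3 m/s.
At r₂: circular v_c2 = √(μ/r₂) = 1095 m/s; transfer-apolune v_a = √[μ(2/r₂ − 1/a_t)] = 896.0 m/s.
Δv₂ = v_c2 − v_a = 198.6 m/s.
Total Δv = Δv₁ + Δv₂ = 434.9 m/s.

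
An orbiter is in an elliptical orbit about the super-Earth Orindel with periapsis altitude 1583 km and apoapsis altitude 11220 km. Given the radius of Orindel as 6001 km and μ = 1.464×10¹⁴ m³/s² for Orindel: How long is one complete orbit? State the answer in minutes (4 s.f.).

r_p = 6001 + 1583 = 7584.0 km = 7.5840×10⁶ m.
r_a = 6001 + 11220 = 17221 km = 1.7221×10⁷ m.
Semi-major axis a = (r_p + r_a)/2 = (7584.0 + 17221)/2 = 12402 km = 1.240×10⁷ m.
By Kepler's third law T = 2π√(a³/μ) = 2π × 3.610×10³ = 2.268×10⁴ s.
= 378.0 minutes.

T ≈ 378.0 minutes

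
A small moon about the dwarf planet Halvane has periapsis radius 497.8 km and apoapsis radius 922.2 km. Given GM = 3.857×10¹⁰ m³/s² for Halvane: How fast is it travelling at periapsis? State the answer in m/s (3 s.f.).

v ≈ 317 m/s

Semi-major axis a = (r_p + r_a)/2 = 710.00 km = 7.100×10⁵ m.
Vis-viva: v² = μ(2/r − 1/a) = 3.857×10¹⁰ × (4.018×10⁻⁶ − 1.408×10⁻⁶) = 1.006×10⁵ m²/s².
v = 317.2 m/s.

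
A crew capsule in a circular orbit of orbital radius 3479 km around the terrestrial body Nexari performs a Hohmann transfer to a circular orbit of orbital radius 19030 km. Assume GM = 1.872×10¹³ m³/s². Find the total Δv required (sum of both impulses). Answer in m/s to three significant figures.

Δv_total ≈ 1140 m/s

r₁ = 3479 km = 3.479×10⁶ m.
r₂ = 19030 km = 1.903×10⁷ m.
Transfer ellipse a_t = (r₁ + r₂)/2 = 1.125×10⁷ m.
At r₁: circular v_c1 = √(μ/r₁) = 2320 m/s; transfer-periapsis v_p = √[μ(2/r₁ − 1/a_t)] = 3016 m/s.
Δv₁ = v_p − v_c1 = 696.7 m/s.
At r₂: circular v_c2 = √(μ/r₂) = 991.8 m/s; transfer-apoapsis v_a = √[μ(2/r₂ − 1/a_t)] = 551.4 m/s.
Δv₂ = v_c2 − v_a = 440.4 m/s.
Total Δv = Δv₁ + Δv₂ = 1137 m/s.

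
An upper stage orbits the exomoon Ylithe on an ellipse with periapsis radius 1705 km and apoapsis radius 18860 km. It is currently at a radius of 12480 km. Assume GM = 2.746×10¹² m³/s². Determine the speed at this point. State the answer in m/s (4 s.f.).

v ≈ 415.9 m/s

Semi-major axis a = (r_p + r_a)/2 = 10282 km = 1.028×10⁷ m.
Vis-viva: v² = μ(2/r − 1/a) = 2.746×10¹² × (1.603×10⁻⁷ − 9.725×10⁻⁸) = 1.730×10⁵ m²/s².
v = 415.9 m/s.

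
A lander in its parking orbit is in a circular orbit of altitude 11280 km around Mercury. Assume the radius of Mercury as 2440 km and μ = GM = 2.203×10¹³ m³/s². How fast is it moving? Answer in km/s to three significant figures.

r = 2440 + 11280 = 13720 km = 1.3720×10⁷ m.
For a circular orbit v = √(μ/r) = √(2.203×10¹³ / 1.372×10⁷) = √(1.606×10⁶) = 1267 m/s.
That is 1.267 km/s.

v ≈ 1.27 km/s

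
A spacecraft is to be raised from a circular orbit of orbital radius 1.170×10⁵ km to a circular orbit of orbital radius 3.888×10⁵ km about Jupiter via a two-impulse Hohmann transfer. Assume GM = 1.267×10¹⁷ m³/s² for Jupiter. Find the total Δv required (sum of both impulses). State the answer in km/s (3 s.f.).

r₁ = 1.170×10⁵ km = 1.170×10⁸ m.
r₂ = 3.888×10⁵ km = 3.888×10⁸ m.
Transfer ellipse a_t = (r₁ + r₂)/2 = 2.529×10⁸ m.
At r₁: circular v_c1 = √(μ/r₁) = 32910 m/s; transfer-perijove v_p = √[μ(2/r₁ − 1/a_t)] = 40800 m/s.
Δv₁ = v_p − v_c1 = 7895 m/s.
At r₂: circular v_c2 = √(μ/r₂) = 18050 m/s; transfer-apojove v_a = √[μ(2/r₂ − 1/a_t)] = 12280 m/s.
Δv₂ = v_c2 − v_a = 5774 m/s.
Total Δv = Δv₁ + Δv₂ = 13670 m/s = 13.67 km/s.

Δv_total ≈ 13.7 km/s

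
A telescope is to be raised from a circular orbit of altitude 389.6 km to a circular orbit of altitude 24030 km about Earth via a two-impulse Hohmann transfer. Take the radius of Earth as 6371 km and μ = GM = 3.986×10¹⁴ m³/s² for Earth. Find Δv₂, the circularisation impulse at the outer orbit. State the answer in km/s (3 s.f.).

r₁ = 6371 + 389.6 = 6760.6 km = 6.7606×10⁶ m.
r₂ = 6371 + 24030 = 30401 km = 3.0401×10⁷ m.
Transfer ellipse a_t = (r₁ + r₂)/2 = 1.858×10⁷ m.
At r₁: circular v_c1 = √(μ/r₁) = 7678 m/s; transfer-perigee v_p = √[μ(2/r₁ − 1/a_t)] = 9822 m/s.
At r₂: circular v_c2 = √(μ/r₂) = 3621 m/s; transfer-apogee v_a = √[μ(2/r₂ − 1/a_t)] = 2184 m/s.
Δv₂ = v_c2 − v_a = 1437 m/s.
= 1.437 km/s.

Δv ≈ 1.44 km/s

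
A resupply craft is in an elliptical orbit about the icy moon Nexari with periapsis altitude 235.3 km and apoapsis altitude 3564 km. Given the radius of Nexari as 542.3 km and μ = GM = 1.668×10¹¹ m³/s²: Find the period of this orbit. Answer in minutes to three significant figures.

r_p = 542.3 + 235.3 = 777.60 km = 7.7760×10⁵ m.
r_a = 542.3 + 3564 = 4106.3 km = 4.1063×10⁶ m.
Semi-major axis a = (r_p + r_a)/2 = (777.60 + 4106.3)/2 = 2441.9 km = 2.442×10⁶ m.
By Kepler's third law T = 2π√(a³/μ) = 2π × 9.343×10³ = 5.871×10⁴ s.
= 978.4 minutes.

T ≈ 978 minutes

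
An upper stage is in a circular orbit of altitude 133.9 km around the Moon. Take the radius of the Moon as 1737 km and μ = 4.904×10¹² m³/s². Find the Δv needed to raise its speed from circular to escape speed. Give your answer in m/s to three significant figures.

Δv ≈ 671 m/s

r = 1737 + 133.9 = 1870.9 km = 1.8709×10⁶ m.
Circular speed v_c = √(μ/r) = 1619 m/s.
Escape speed v_esc = √(2μ/r) = √2 × v_c = 2290 m/s.
Δv = v_esc − v_c = 670.6 m/s.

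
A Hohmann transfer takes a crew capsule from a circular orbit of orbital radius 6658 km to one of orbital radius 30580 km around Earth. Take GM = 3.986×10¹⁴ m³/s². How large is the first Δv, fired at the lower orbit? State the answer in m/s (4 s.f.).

Δv ≈ 2179 m/s

r₁ = 6658 km = 6.658×10⁶ m.
r₂ = 30580 km = 3.058×10⁷ m.
Transfer ellipse a_t = (r₁ + r₂)/2 = 1.862×10⁷ m.
At r₁: circular v_c1 = √(μ/r₁) = 7737 m/s; transfer-perigee v_p = √[μ(2/r₁ − 1/a_t)] = 9916 m/s.
Δv₁ = v_p − v_c1 = 2179 m/s.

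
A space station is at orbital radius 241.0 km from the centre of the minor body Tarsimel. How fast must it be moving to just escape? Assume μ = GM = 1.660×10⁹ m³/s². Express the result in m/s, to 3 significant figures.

v_esc ≈ 117 m/s

r = 241.0 km = 2.410×10⁵ m.
Escape speed v_esc = √(2μ/r) = √(2 × 1.660×10⁹ / 2.410×10⁵) = √(1.378×10⁴) = 117.4 m/s.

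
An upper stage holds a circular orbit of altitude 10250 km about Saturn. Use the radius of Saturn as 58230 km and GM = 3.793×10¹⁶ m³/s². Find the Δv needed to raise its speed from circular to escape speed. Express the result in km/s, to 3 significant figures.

r = 58230 + 10250 = 68480 km = 6.8480×10⁷ m.
Circular speed v_c = √(μ/r) = 23530 m/s.
Escape speed v_esc = √(2μ/r) = √2 × v_c = 33280 m/s.
Δv = v_esc − v_c = 9748 m/s = 9.748 km/s.

Δv ≈ 9.75 km/s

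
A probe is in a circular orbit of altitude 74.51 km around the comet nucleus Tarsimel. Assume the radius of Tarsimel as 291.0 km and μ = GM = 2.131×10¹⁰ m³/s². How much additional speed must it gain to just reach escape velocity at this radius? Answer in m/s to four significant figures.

Δv ≈ 100.0 m/s

r = 291.0 + 74.51 = 365.51 km = 3.6551×10⁵ m.
Circular speed v_c = √(μ/r) = 241.5 m/s.
Escape speed v_esc = √(2μ/r) = √2 × v_c = 341.5 m/s.
Δv = v_esc − v_c = 100.0 m/s.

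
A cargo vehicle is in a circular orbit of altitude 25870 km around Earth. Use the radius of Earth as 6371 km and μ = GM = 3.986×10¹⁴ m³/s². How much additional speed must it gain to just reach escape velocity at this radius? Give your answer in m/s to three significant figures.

r = 6371 + 25870 = 32241 km = 3.2241×10⁷ m.
Circular speed v_c = √(μ/r) = 3516 m/s.
Escape speed v_esc = √(2μ/r) = √2 × v_c = 4973 m/s.
Δv = v_esc − v_c = 1456 m/s.

Δv ≈ 1460 m/s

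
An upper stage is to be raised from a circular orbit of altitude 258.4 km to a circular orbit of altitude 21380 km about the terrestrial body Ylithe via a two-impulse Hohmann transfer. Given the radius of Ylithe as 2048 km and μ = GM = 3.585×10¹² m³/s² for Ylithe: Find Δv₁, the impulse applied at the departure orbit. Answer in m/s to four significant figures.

Δv ≈ 435.6 m/s

r₁ = 2048 + 258.4 = 2306.4 km = 2.3064×10⁶ m.
r₂ = 2048 + 21380 = 23428 km = 2.3428×10⁷ m.
Transfer ellipse a_t = (r₁ + r₂)/2 = 1.287×10⁷ m.
At r₁: circular v_c1 = √(μ/r₁) = 1247 m/s; transfer-periapsis v_p = √[μ(2/r₁ − 1/a_t)] = 1682 m/s.
Δv₁ = v_p − v_c1 = 435.6 m/s.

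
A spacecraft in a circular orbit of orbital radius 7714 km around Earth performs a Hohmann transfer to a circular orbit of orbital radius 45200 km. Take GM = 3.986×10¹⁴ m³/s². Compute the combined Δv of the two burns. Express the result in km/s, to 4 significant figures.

Δv_total ≈ 3.573 km/s

r₁ = 7714 km = 7.714×10⁶ m.
r₂ = 45200 km = 4.520×10⁷ m.
Transfer ellipse a_t = (r₁ + r₂)/2 = 2.646×10⁷ m.
At r₁: circular v_c1 = √(μ/r₁) = 7188 m/s; transfer-perigee v_p = √[μ(2/r₁ − 1/a_t)] = 9396 m/s.
Δv₁ = v_p − v_c1 = 2207 m/s.
At r₂: circular v_c2 = √(μ/r₂) = 2970 m/s; transfer-apogee v_a = √[μ(2/r₂ − 1/a_t)] = 1603 m/s.
Δv₂ = v_c2 − v_a = 1366 m/s.
Total Δv = Δv₁ + Δv₂ = 3573 m/s = 3.573 km/s.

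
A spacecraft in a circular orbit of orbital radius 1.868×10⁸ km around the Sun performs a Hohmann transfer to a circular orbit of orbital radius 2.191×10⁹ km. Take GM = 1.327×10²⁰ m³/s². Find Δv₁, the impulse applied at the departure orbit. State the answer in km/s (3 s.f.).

r₁ = 1.868×10⁸ km = 1.868×10¹¹ m.
r₂ = 2.191×10⁹ km = 2.191×10¹² m.
Transfer ellipse a_t = (r₁ + r₂)/2 = 1.189×10¹² m.
At r₁: circular v_c1 = √(μ/r₁) = 26650 m/s; transfer-perihelion v_p = √[μ(2/r₁ − 1/a_t)] = 36180 m/s.
Δv₁ = v_p − v_c1 = 9529 m/s.
= 9.529 km/s.

Δv ≈ 9.53 km/s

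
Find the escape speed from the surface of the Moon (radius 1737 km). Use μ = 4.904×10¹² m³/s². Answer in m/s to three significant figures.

v_esc ≈ 2380 m/s

r = R = 1.737×10⁶ m.
Escape speed v_esc = √(2μ/r) = √(2 × 4.904×10¹² / 1.737×10⁶) = √(5.647×10⁶) = 2376 m/s.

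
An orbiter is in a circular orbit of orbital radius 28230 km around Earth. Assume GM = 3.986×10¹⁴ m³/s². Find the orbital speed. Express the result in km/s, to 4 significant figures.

r = 28230 km = 2.823×10⁷ m.
For a circular orbit v = √(μ/r) = √(3.986×10¹⁴ / 2.823×10⁷) = √(1.412×10⁷) = 3758 m/s.
That is 3.758 km/s.

v ≈ 3.758 km/s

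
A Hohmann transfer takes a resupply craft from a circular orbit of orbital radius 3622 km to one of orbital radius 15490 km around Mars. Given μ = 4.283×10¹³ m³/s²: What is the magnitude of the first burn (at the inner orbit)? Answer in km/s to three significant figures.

r₁ = 3622 km = 3.622×10⁶ m.
r₂ = 15490 km = 1.549×10⁷ m.
Transfer ellipse a_t = (r₁ + r₂)/2 = 9.556×10⁶ m.
At r₁: circular v_c1 = √(μ/r₁) = 3439 m/s; transfer-periapsis v_p = √[μ(2/r₁ − 1/a_t)] = 4378 m/s.
Δv₁ = v_p − v_c1 = 939.4 m/s.
= 0.9394 km/s.

Δv ≈ 0.939 km/s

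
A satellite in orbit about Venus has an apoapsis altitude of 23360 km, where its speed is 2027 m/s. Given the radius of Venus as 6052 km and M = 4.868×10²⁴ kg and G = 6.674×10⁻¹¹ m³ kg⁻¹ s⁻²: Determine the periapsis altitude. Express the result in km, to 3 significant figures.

periapsis altitude ≈ 668 km

μ = GM = 6.674×10⁻¹¹ × 4.868×10²⁴ = 3.249×10¹⁴ m³/s².
r_a = 6052 + 23360 = 29412 km = 2.941×10⁷ m.
Specific energy ε = v²/2 − μ/r = -8.992×10⁶ J/kg, so a = −μ/(2ε) = 1.807×10⁷ m.
The apsides satisfy r_p + r_a = 2a, so the periapsis radius is 2a − r_a = 6.720×10⁶ m = 6719.8 km.
Periapsis altitude = 6719.8 − 6052 = 667.77 km.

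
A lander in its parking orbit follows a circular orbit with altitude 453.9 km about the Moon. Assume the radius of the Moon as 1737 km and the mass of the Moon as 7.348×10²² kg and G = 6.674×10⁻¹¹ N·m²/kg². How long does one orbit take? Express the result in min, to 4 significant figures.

T ≈ 153.4 min

μ = GM = 6.674×10⁻¹¹ × 7.348×10²² = 4.904×10¹² m³/s².
r = 1737 + 453.9 = 2190.9 km = 2.1909×10⁶ m.
Kepler's third law: T = 2π√(r³/μ) = 2π√((2.191×10⁶)³ / 4.904×10¹²).
r³/μ = 2.144×10⁶ s², so T = 2π × 1.464×10³ = 9.201×10³ s.
Converting: 9.201×10³ s ÷ 60.00 = 153.4 min.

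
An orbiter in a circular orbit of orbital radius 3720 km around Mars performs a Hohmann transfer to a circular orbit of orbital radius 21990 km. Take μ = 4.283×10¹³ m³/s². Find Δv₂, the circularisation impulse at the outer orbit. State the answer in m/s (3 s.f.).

Δv ≈ 645 m/s

r₁ = 3720 km = 3.720×10⁶ m.
r₂ = 21990 km = 2.199×10⁷ m.
Transfer ellipse a_t = (r₁ + r₂)/2 = 1.286×10⁷ m.
At r₁: circular v_c1 = √(μ/r₁) = 3393 m/s; transfer-periapsis v_p = √[μ(2/r₁ − 1/a_t)] = 4438 m/s.
At r₂: circular v_c2 = √(μ/r₂) = 1396 m/s; transfer-apoapsis v_a = √[μ(2/r₂ − 1/a_t)] = 750.8 m/s.
Δv₂ = v_c2 − v_a = 644.8 m/s.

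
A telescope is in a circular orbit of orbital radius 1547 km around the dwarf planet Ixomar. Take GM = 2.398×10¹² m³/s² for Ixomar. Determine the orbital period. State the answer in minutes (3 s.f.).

r = 1547 km = 1.547×10⁶ m.
Kepler's third law: T = 2π√(r³/μ) = 2π√((1.547×10⁶)³ / 2.398×10¹²).
r³/μ = 1.544×10⁶ s², so T = 2π × 1.243×10³ = 7.807×10³ s.
Converting: 7.807×10³ s ÷ 60.00 = 130.1 minutes.

T ≈ 130 minutes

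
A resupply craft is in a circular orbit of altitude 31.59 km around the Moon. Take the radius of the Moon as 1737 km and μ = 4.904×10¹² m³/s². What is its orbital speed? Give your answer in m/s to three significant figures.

r = 1737 + 31.59 = 1768.6 km = 1.7686×10⁶ m.
For a circular orbit v = √(μ/r) = √(4.904×10¹² / 1.769×10⁶) = √(2.773×10⁶) = 1665 m/s.

v ≈ 1670 m/s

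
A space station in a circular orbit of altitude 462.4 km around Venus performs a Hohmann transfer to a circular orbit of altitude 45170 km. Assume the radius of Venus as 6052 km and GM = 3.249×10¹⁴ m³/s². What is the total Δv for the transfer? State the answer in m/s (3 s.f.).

r₁ = 6052 + 462.4 = 6514.4 km = 6.5144×10⁶ m.
r₂ = 6052 + 45170 = 51222 km = 5.1222×10⁷ m.
Transfer ellipse a_t = (r₁ + r₂)/2 = 2.887×10⁷ m.
At r₁: circular v_c1 = √(μ/r₁) = 7062 m/s; transfer-periapsis v_p = √[μ(2/r₁ − 1/a_t)] = 9407 m/s.
Δv₁ = v_p − v_c1 = 2345 m/s.
At r₂: circular v_c2 = √(μ/r₂) = 2519 m/s; transfer-apoapsis v_a = √[μ(2/r₂ − 1/a_t)] = 1196 m/s.
Δv₂ = v_c2 − v_a = 1322 m/s.
Total Δv = Δv₁ + Δv₂ = 3667 m/s.

Δv_total ≈ 3670 m/s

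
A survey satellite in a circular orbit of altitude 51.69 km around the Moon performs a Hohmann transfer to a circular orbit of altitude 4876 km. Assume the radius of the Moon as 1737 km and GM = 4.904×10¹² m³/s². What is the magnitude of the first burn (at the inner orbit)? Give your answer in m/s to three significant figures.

Δv ≈ 422 m/s

r₁ = 1737 + 51.69 = 1788.7 km = 1.7887×10⁶ m.
r₂ = 1737 + 4876 = 6613.0 km = 6.6130×10⁶ m.
Transfer ellipse a_t = (r₁ + r₂)/2 = 4.201×10⁶ m.
At r₁: circular v_c1 = √(μ/r₁) = 1656 m/s; transfer-perilune v_p = √[μ(2/r₁ − 1/a_t)] = 2077 m/s.
Δv₁ = v_p − v_c1 = 421.7 m/s.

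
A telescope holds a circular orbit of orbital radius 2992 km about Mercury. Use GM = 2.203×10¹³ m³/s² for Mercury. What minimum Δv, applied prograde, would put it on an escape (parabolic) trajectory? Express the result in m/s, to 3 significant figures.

Δv ≈ 1120 m/s

r = 2992 km = 2.992×10⁶ m.
Circular speed v_c = √(μ/r) = 2713 m/s.
Escape speed v_esc = √(2μ/r) = √2 × v_c = 3837 m/s.
Δv = v_esc − v_c = 1124 m/s.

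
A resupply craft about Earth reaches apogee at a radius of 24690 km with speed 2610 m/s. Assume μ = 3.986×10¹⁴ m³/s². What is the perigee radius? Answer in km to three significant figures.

r_a = 2.469×10⁷ m.
Specific energy ε = v²/2 − μ/r = -1.274×10⁷ J/kg, so a = −μ/(2ε) = 1.565×10⁷ m.
The apsides satisfy r_p + r_a = 2a, so the perigee radius is 2a − r_a = 6.602×10⁶ m = 6601.9 km.

perigee radius ≈ 6600 km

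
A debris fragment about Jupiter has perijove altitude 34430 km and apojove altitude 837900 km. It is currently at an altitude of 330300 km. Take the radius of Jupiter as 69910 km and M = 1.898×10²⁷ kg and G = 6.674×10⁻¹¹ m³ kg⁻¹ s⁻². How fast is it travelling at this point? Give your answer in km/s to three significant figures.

μ = GM = 6.674×10⁻¹¹ × 1.898×10²⁷ = 1.267×10¹⁷ m³/s².
r_p = 69910 + 34430 = 104340 km = 1.0434×10⁸ m.
r_a = 69910 + 837900 = 907810 km = 9.0781×10⁸ m.
r = 69910 + 330300 = 4.0021×10⁵ km = 4.002×10⁸ m.
Semi-major axis a = (r_p + r_a)/2 = 5.0608×10⁵ km = 5.061×10⁸ m.
Vis-viva: v² = μ(2/r − 1/a) = 1.267×10¹⁷ × (4.997×10⁻⁹ − 1.976×10⁻⁹) = 3.827×10⁸ m²/s².
v = 19560 m/s = 19.56 km/s.

v ≈ 19.6 km/s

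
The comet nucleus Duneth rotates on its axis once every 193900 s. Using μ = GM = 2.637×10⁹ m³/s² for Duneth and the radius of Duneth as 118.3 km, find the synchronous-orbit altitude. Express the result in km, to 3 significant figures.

A synchronous orbit has period T, so by Kepler's third law a = (μT²/4π²)^(1/3).
μT²/4π² = 2.637×10⁹ × (1.939×10⁵)² / 39.48 = 2.511×10¹⁸ m³.
a = 1.359×10⁶ m = 1359.3 km.
Altitude h = a − R = 1359.3 − 118.3 = 1241.0 km.

h_sync ≈ 1240 km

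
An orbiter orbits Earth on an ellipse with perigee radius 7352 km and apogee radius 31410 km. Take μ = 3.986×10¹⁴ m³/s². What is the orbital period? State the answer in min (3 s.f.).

Semi-major axis a = (r_p + r_a)/2 = (7352.0 + 31410)/2 = 19381 km = 1.938×10⁷ m.
By Kepler's third law T = 2π√(a³/μ) = 2π × 4.274×10³ = 2.685×10⁴ s.
= 447.5 min.

T ≈ 448 min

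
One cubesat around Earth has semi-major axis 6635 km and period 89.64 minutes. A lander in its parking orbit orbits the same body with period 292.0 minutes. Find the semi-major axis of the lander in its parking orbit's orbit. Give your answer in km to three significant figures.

Kepler's third law: a³ ∝ T², so a₂ = a₁ (T₂/T₁)^(2/3).
T₂/T₁ = 3.257, (T₂/T₁)^(2/3) = 2.197.
a₂ = 6635 × 2.197 = 14580 km.

a₂ ≈ 14600 km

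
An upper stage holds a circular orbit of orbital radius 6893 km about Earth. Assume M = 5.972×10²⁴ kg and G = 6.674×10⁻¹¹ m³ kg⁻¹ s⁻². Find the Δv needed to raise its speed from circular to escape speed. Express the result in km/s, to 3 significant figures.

Δv ≈ 3.15 km/s

μ = GM = 6.674×10⁻¹¹ × 5.972×10²⁴ = 3.986×10¹⁴ m³/s².
r = 6893 km = 6.893×10⁶ m.
Circular speed v_c = √(μ/r) = 7604 m/s.
Escape speed v_esc = √(2μ/r) = √2 × v_c = 10750 m/s.
Δv = v_esc − v_c = 3150 m/s = 3.150 km/s.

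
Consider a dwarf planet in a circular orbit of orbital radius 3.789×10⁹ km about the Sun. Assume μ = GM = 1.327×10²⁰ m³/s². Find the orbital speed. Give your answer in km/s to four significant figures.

v ≈ 5.918 km/s

r = 3.789×10⁹ km = 3.789×10¹² m.
For a circular orbit v = √(μ/r) = √(1.327×10²⁰ / 3.789×10¹²) = √(3.502×10⁷) = 5918 m/s.
That is 5.918 km/s.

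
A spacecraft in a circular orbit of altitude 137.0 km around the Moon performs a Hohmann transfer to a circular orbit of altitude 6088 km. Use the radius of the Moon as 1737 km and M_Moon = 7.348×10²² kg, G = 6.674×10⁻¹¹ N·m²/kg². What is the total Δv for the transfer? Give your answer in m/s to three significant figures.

μ = GM = 6.674×10⁻¹¹ × 7.348×10²² = 4.904×10¹² m³/s².
r₁ = 1737 + 137.0 = 1874.0 km = 1.8740×10⁶ m.
r₂ = 1737 + 6088 = 7825.0 km = 7.8250×10⁶ m.
Transfer ellipse a_t = (r₁ + r₂)/2 = 4.850×10⁶ m.
At r₁: circular v_c1 = √(μ/r₁) = 1618 m/s; transfer-perilune v_p = √[μ(2/r₁ − 1/a_t)] = 2055 m/s.
Δv₁ = v_p − v_c1 = 437.2 m/s.
At r₂: circular v_c2 = √(μ/r₂) = 791.7 m/s; transfer-apolune v_a = √[μ(2/r₂ − 1/a_t)] = 492.1 m/s.
Δv₂ = v_c2 − v_a = 299.5 m/s.
Total Δv = Δv₁ + Δv₂ = 736.7 m/s.

Δv_total ≈ 737 m/s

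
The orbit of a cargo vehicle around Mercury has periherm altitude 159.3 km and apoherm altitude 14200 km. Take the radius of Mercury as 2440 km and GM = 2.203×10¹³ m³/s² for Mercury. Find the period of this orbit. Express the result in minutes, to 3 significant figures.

T ≈ 666 minutes

r_p = 2440 + 159.3 = 2599.3 km = 2.5993×10⁶ m.
r_a = 2440 + 14200 = 16640 km = 1.6640×10⁷ m.
Semi-major axis a = (r_p + r_a)/2 = (2599.3 + 16640)/2 = 9619.6 km = 9.620×10⁶ m.
By Kepler's third law T = 2π√(a³/μ) = 2π × 6.357×10³ = 3.994×10⁴ s.
= 665.7 minutes.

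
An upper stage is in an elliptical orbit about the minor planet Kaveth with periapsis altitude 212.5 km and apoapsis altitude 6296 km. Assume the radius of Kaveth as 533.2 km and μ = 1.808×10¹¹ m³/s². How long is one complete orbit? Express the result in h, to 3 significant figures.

r_p = 533.2 + 212.5 = 745.70 km = 7.4570×10⁵ m.
r_a = 533.2 + 6296 = 6829.2 km = 6.8292×10⁶ m.
Semi-major axis a = (r_p + r_a)/2 = (745.70 + 6829.2)/2 = 3787.4 km = 3.787×10⁶ m.
By Kepler's third law T = 2π√(a³/μ) = 2π × 1.733×10⁴ = 1.089×10⁵ s.
= 30.26 h.

T ≈ 30.3 h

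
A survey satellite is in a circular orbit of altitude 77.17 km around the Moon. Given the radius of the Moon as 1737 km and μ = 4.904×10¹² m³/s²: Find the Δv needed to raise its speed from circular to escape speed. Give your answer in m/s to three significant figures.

r = 1737 + 77.17 = 1814.2 km = 1.8142×10⁶ m.
Circular speed v_c = √(μ/r) = 1644 m/s.
Escape speed v_esc = √(2μ/r) = √2 × v_c = 2325 m/s.
Δv = v_esc − v_c = 681.0 m/s.

Δv ≈ 681 m/s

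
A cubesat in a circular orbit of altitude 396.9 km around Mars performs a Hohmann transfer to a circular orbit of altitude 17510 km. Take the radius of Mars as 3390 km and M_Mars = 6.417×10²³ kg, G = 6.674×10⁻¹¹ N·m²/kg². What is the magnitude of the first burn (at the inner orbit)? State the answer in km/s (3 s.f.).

μ = GM = 6.674×10⁻¹¹ × 6.417×10²³ = 4.283×10¹³ m³/s².
r₁ = 3390 + 396.9 = 3786.9 km = 3.7869×10⁶ m.
r₂ = 3390 + 17510 = 20900 km = 2.0900×10⁷ m.
Transfer ellipse a_t = (r₁ + r₂)/2 = 1.234×10⁷ m.
At r₁: circular v_c1 = √(μ/r₁) = 3363 m/s; transfer-periapsis v_p = √[μ(2/r₁ − 1/a_t)] = 4376 m/s.
Δv₁ = v_p − v_c1 = 1013 m/s.
= 1.013 km/s.

Δv ≈ 1.01 km/s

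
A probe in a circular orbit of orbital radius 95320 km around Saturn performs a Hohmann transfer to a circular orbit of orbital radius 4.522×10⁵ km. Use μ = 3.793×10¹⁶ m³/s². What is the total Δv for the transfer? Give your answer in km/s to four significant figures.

Δv_total ≈ 9.444 km/s

r₁ = 95320 km = 9.532×10⁷ m.
r₂ = 4.522×10⁵ km = 4.522×10⁸ m.
Transfer ellipse a_t = (r₁ + r₂)/2 = 2.738×10⁸ m.
At r₁: circular v_c1 = √(μ/r₁) = 19950 m/s; transfer-perikrone v_p = √[μ(2/r₁ − 1/a_t)] = 25640 m/s.
Δv₁ = v_p − v_c1 = 5690 m/s.
At r₂: circular v_c2 = √(μ/r₂) = 9159 m/s; transfer-apokrone v_a = √[μ(2/r₂ − 1/a_t)] = 5404 m/s.
Δv₂ = v_c2 − v_a = 3754 m/s.
Total Δv = Δv₁ + Δv₂ = 9444 m/s = 9.444 km/s.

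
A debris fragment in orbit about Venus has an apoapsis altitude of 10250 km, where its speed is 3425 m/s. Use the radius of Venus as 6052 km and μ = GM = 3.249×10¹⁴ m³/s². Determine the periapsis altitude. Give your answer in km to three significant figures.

periapsis altitude ≈ 746 km

r_a = 6052 + 10250 = 16302 km = 1.630×10⁷ m.
Specific energy ε = v²/2 − μ/r = -1.406×10⁷ J/kg, so a = −μ/(2ε) = 1.155×10⁷ m.
The apsides satisfy r_p + r_a = 2a, so the periapsis radius is 2a − r_a = 6.798×10⁶ m = 6798.3 km.
Periapsis altitude = 6798.3 − 6052 = 746.29 km.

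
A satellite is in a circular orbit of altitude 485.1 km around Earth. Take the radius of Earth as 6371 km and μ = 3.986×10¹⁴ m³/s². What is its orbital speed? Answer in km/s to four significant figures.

v ≈ 7.625 km/s

r = 6371 + 485.1 = 6856.1 km = 6.8561×10⁶ m.
For a circular orbit v = √(μ/r) = √(3.986×10¹⁴ / 6.856×10⁶) = √(5.814×10⁷) = 7625 m/s.
That is 7.625 km/s.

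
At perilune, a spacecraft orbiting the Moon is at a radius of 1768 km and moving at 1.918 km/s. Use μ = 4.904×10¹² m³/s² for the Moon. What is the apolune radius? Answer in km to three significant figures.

apolune radius ≈ 3480 km

r_p = 1.768×10⁶ m.
Specific energy ε = v²/2 − μ/r = -9.344×10⁵ J/kg, so a = −μ/(2ε) = 2.624×10⁶ m.
The apsides satisfy r_p + r_a = 2a, so the apolune radius is 2a − r_p = 3.480×10⁶ m = 3480.3 km.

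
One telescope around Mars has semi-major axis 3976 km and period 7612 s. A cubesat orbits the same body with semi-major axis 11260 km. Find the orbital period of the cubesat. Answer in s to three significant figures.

T₂ ≈ 36300 s

Kepler's third law: T² ∝ a³, so T₂ = T₁ (a₂/a₁)^(3/2).
a₂/a₁ = 2.832, (a₂/a₁)^(3/2) = 4.766.
T₂ = 7612 × 4.766 = 36280 s.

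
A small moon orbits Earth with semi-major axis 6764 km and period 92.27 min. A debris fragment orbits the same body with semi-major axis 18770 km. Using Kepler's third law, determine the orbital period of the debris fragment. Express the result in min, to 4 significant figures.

Kepler's third law: T² ∝ a³, so T₂ = T₁ (a₂/a₁)^(3/2).
a₂/a₁ = 2.775, (a₂/a₁)^(3/2) = 4.623.
T₂ = 92.27 × 4.623 = 426.5 min.

T₂ ≈ 426.5 min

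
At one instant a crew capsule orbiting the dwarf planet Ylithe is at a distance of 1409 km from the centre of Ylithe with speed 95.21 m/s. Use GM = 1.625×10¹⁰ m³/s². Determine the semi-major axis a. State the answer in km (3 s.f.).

a ≈ 1160 km

r = 1.409×10⁶ m.
Vis-viva rearranged: 1/a = 2/r − v²/μ = 1.419×10⁻⁶ − 5.578×10⁻⁷ = 8.616×10⁻⁷ m⁻¹.
a = 1.161×10⁶ m = 1160.6 km.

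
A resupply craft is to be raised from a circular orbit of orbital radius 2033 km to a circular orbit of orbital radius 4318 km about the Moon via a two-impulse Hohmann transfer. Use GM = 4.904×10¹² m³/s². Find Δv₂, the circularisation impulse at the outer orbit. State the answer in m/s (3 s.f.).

Δv ≈ 213 m/s

r₁ = 2033 km = 2.033×10⁶ m.
r₂ = 4318 km = 4.318×10⁶ m.
Transfer ellipse a_t = (r₁ + r₂)/2 = 3.176×10⁶ m.
At r₁: circular v_c1 = √(μ/r₁) = 1553 m/s; transfer-perilune v_p = √[μ(2/r₁ − 1/a_t)] = 1811 m/s.
At r₂: circular v_c2 = √(μ/r₂) = 1066 m/s; transfer-apolune v_a = √[μ(2/r₂ − 1/a_t)] = 852.7 m/s.
Δv₂ = v_c2 − v_a = 213.0 m/s.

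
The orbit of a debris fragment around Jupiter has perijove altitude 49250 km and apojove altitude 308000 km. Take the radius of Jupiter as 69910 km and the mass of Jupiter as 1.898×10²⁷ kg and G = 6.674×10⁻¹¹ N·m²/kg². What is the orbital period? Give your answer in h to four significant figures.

μ = GM = 6.674×10⁻¹¹ × 1.898×10²⁷ = 1.267×10¹⁷ m³/s².
r_p = 69910 + 49250 = 119160 km = 1.1916×10⁸ m.
r_a = 69910 + 308000 = 377910 km = 3.7791×10⁸ m.
Semi-major axis a = (r_p + r_a)/2 = (1.1916×10⁵ + 3.7791×10⁵)/2 = 2.4854×10⁵ km = 2.485×10⁸ m.
By Kepler's third law T = 2π√(a³/μ) = 2π × 1.101×10⁴ = 6.917×10⁴ s.
= 19.21 h.

T ≈ 19.21 h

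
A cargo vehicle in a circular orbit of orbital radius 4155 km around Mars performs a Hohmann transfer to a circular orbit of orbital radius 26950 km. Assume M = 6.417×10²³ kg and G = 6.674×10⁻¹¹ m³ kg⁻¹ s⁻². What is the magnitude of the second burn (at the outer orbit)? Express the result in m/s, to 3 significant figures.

Δv ≈ 609 m/s

μ = GM = 6.674×10⁻¹¹ × 6.417×10²³ = 4.283×10¹³ m³/s².
r₁ = 4155 km = 4.155×10⁶ m.
r₂ = 26950 km = 2.695×10⁷ m.
Transfer ellipse a_t = (r₁ + r₂)/2 = 1.555×10⁷ m.
At r₁: circular v_c1 = √(μ/r₁) = 3211 m/s; transfer-periapsis v_p = √[μ(2/r₁ − 1/a_t)] = 4226 m/s.
At r₂: circular v_c2 = √(μ/r₂) = 1261 m/s; transfer-apoapsis v_a = √[μ(2/r₂ − 1/a_t)] = 651.6 m/s.
Δv₂ = v_c2 − v_a = 609.0 m/s.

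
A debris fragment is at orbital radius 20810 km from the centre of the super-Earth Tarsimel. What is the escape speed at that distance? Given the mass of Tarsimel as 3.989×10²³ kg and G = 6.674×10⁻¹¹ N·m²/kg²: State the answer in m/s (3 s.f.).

v_esc ≈ 1600 m/s

μ = GM = 6.674×10⁻¹¹ × 3.989×10²³ = 2.662×10¹³ m³/s².
r = 20810 km = 2.081×10⁷ m.
Escape speed v_esc = √(2μ/r) = √(2 × 2.662×10¹³ / 2.081×10⁷) = √(2.559×10⁶) = 1600 m/s.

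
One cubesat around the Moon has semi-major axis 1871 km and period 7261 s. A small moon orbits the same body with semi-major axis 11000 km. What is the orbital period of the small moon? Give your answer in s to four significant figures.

Kepler's third law: T² ∝ a³, so T₂ = T₁ (a₂/a₁)^(3/2).
a₂/a₁ = 5.879, (a₂/a₁)^(3/2) = 14.26.
T₂ = 7261 × 14.26 = 1.035×10⁵ s.

T₂ ≈ 1.035×10⁵ s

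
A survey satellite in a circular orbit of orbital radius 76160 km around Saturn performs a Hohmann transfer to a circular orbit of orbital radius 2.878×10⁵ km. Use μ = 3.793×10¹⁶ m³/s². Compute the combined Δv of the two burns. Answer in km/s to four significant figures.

Δv_total ≈ 9.802 km/s

r₁ = 76160 km = 7.616×10⁷ m.
r₂ = 2.878×10⁵ km = 2.878×10⁸ m.
Transfer ellipse a_t = (r₁ + r₂)/2 = 1.820×10⁸ m.
At r₁: circular v_c1 = √(μ/r₁) = 22320 m/s; transfer-perikrone v_p = √[μ(2/r₁ − 1/a_t)] = 28060 m/s.
Δv₁ = v_p − v_c1 = 5748 m/s.
At r₂: circular v_c2 = √(μ/r₂) = 11480 m/s; transfer-apokrone v_a = √[μ(2/r₂ − 1/a_t)] = 7427 m/s.
Δv₂ = v_c2 − v_a = 4053 m/s.
Total Δv = Δv₁ + Δv₂ = 9802 m/s = 9.802 km/s.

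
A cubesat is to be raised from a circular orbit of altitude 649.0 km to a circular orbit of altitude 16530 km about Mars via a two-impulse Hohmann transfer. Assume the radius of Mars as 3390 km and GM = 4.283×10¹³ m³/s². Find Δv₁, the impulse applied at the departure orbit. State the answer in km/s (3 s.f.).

r₁ = 3390 + 649.0 = 4039.0 km = 4.0390×10⁶ m.
r₂ = 3390 + 16530 = 19920 km = 1.9920×10⁷ m.
Transfer ellipse a_t = (r₁ + r₂)/2 = 1.198×10⁷ m.
At r₁: circular v_c1 = √(μ/r₁) = 3256 m/s; transfer-periapsis v_p = √[μ(2/r₁ − 1/a_t)] = 4199 m/s.
Δv₁ = v_p − v_c1 = 942.8 m/s.
= 0.9428 km/s.

Δv ≈ 0.943 km/s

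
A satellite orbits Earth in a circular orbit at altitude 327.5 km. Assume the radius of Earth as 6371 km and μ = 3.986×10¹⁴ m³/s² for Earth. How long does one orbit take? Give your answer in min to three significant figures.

T ≈ 90.9 min

r = 6371 + 327.5 = 6698.5 km = 6.6985×10⁶ m.
Kepler's third law: T = 2π√(r³/μ) = 2π√((6.698×10⁶)³ / 3.986×10¹⁴).
r³/μ = 7.540×10⁵ s², so T = 2π × 8.684×10² = 5.456×10³ s.
Converting: 5.456×10³ s ÷ 60.00 = 90.93 min.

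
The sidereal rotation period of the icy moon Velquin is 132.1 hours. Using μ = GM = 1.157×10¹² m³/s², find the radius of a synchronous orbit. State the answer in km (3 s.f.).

T = 132.1 hours = 4.756×10⁵ s.
A synchronous orbit has period T, so by Kepler's third law a = (μT²/4π²)^(1/3).
μT²/4π² = 1.157×10¹² × (4.756×10⁵)² / 39.48 = 6.628×10²¹ m³.
a = 1.878×10⁷ m = 18784 km.

r_sync ≈ 18800 km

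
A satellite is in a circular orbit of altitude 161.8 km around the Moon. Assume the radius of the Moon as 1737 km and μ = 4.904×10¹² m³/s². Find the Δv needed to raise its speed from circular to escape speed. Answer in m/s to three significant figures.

r = 1737 + 161.8 = 1898.8 km = 1.8988×10⁶ m.
Circular speed v_c = √(μ/r) = 1607 m/s.
Escape speed v_esc = √(2μ/r) = √2 × v_c = 2273 m/s.
Δv = v_esc − v_c = 665.7 m/s.

Δv ≈ 666 m/s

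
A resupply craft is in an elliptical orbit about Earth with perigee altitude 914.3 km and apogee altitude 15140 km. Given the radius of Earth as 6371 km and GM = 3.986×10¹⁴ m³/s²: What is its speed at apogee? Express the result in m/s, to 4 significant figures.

r_p = 6371 + 914.3 = 7285.3 km = 7.2853×10⁶ m.
r_a = 6371 + 15140 = 21511 km = 2.1511×10⁷ m.
Semi-major axis a = (r_p + r_a)/2 = 14398 km = 1.440×10⁷ m.
Vis-viva: v² = μ(2/r − 1/a) = 3.986×10¹⁴ × (9.298×10⁻⁸ − 6.945×10⁻⁸) = 9.376×10⁶ m²/s².
v = 3062 m/s.

v ≈ 3062 m/s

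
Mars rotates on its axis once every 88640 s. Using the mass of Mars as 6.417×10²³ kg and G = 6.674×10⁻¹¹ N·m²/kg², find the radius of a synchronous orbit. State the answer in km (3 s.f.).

r_sync ≈ 20400 km

μ = GM = 6.674×10⁻¹¹ × 6.417×10²³ = 4.283×10¹³ m³/s².
A synchronous orbit has period T, so by Kepler's third law a = (μT²/4π²)^(1/3).
μT²/4π² = 4.283×10¹³ × (8.864×10⁴)² / 39.48 = 8.524×10²¹ m³.
a = 2.043×10⁷ m = 20427 km.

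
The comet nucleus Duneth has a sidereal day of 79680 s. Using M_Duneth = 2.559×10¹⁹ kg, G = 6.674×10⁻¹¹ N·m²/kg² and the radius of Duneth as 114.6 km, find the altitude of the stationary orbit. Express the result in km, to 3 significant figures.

h_sync ≈ 535 km

μ = GM = 6.674×10⁻¹¹ × 2.559×10¹⁹ = 1.708×10⁹ m³/s².
A synchronous orbit has period T, so by Kepler's third law a = (μT²/4π²)^(1/3).
μT²/4π² = 1.708×10⁹ × (7.968×10⁴)² / 39.48 = 2.747×10¹⁷ m³.
a = 6.500×10⁵ m = 650.03 km.
Altitude h = a − R = 650.03 − 114.6 = 535.43 km.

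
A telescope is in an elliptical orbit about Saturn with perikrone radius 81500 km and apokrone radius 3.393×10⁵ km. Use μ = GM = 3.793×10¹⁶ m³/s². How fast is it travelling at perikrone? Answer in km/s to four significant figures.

Semi-major axis a = (r_p + r_a)/2 = 2.1040×10⁵ km = 2.104×10⁸ m.
Vis-viva: v² = μ(2/r − 1/a) = 3.793×10¹⁶ × (2.454×10⁻⁸ − 4.753×10⁻⁹) = 7.505×10⁸ m²/s².
v = 27400 m/s = 27.40 km/s.

v ≈ 27.40 km/s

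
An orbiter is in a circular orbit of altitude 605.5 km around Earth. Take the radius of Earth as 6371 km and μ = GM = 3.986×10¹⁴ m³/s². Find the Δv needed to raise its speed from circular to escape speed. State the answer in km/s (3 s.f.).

r = 6371 + 605.5 = 6976.5 km = 6.9765×10⁶ m.
Circular speed v_c = √(μ/r) = 7559 m/s.
Escape speed v_esc = √(2μ/r) = √2 × v_c = 10690 m/s.
Δv = v_esc − v_c = 3131 m/s = 3.131 km/s.

Δv ≈ 3.13 km/s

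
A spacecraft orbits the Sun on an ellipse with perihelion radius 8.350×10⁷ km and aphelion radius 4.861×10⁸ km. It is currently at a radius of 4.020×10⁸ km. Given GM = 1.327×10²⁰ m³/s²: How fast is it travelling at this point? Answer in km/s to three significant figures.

v ≈ 13.9 km/s

Semi-major axis a = (r_p + r_a)/2 = 2.8480×10⁸ km = 2.848×10¹¹ m.
Vis-viva: v² = μ(2/r − 1/a) = 1.327×10²⁰ × (4.975×10⁻¹² − 3.511×10⁻¹²) = 1.943×10⁸ m²/s².
v = 13940 m/s = 13.94 km/s.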